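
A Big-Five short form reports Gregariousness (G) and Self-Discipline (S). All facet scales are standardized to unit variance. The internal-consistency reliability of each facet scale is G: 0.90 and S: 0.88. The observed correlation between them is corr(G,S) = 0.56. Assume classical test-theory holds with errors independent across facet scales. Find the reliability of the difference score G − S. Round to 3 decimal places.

Var(G−S) = 1 + 1 − 2·0.56 = 2 − 1.12 = 0.88.
Under uncorrelated errors the observed covariances equal the true-score covariances, so only the own-variance terms attenuate.
True-score variance = [0.90 + 0.88] − 1.12 = 1.78 − 1.12 = 0.66.
Reliability = 0.66 / 0.88 = 0.750.

0.750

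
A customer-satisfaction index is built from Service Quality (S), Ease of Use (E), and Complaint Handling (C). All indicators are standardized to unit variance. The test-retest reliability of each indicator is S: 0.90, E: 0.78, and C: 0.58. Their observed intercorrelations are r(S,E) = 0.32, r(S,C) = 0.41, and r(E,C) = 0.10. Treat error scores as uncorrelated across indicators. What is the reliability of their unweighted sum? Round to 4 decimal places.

0.8412

Var(S+E+C) = 3 + 2·[0.32 + 0.41 + 0.10] = 3 + 1.66 = 4.66.
With uncorrelated errors the cross-covariances are all true-score covariance, so they carry over unchanged; only the diagonal terms shrink to ρᵢσᵢ².
True-score variance = [0.90 + 0.78 + 0.58] + 1.66 = 2.26 + 1.66 = 3.92.
Reliability = 3.92 / 4.66 = 0.8412.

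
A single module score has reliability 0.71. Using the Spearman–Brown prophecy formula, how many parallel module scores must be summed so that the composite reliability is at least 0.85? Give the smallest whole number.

k ≥ ρ*(1−ρ₁)/(ρ₁(1−ρ*)) = 0.85·0.29 / (0.71·0.15) = 2.315.
Smallest integer k = 3.

3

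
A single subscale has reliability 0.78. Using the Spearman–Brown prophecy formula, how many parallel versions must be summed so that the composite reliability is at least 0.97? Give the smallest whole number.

k ≥ ρ*(1−ρ₁)/(ρ₁(1−ρ*)) = 0.97·0.22 / (0.78·0.03) = 9.120.
Smallest integer k = 10.

10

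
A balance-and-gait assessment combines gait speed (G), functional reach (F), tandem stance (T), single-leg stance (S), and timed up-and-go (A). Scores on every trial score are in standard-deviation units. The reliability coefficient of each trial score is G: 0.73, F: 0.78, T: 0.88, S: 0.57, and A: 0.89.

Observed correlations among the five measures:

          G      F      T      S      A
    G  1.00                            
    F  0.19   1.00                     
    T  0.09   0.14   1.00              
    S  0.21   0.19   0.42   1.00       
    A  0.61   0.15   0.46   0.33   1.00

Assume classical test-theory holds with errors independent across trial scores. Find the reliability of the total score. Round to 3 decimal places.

0.891

Var(G+F+T+S+A) = 5 + 2·[0.19 + 0.09 + 0.21 + 0.61 + 0.14 + 0.19 + 0.15 + 0.42 + 0.46 + 0.33] = 5 + 5.58 = 10.58.
Because errors are independent across components, Cov(Tᵢ,Tⱼ) = Cov(Xᵢ,Xⱼ); the off-diagonal part of the true-score variance is the same as above.
True-score variance = [0.73 + 0.78 + 0.88 + 0.57 + 0.89] + 5.58 = 3.85 + 5.58 = 9.43.
Reliability = 9.43 / 10.58 = 0.891.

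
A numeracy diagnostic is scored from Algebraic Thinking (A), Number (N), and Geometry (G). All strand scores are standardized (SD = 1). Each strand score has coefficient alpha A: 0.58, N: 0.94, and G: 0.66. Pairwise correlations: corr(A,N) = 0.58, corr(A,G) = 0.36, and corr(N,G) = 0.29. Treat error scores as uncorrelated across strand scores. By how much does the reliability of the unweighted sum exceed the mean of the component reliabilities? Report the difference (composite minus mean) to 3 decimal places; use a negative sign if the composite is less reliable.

Var(sum) = 3 + 2.46 = 5.46; true-score variance = 2.18 + 2.46 = 4.64; composite reliability = 0.8498.
Mean component reliability = 0.7267.
Difference = 0.8498 − 0.7267 = 0.123.

0.123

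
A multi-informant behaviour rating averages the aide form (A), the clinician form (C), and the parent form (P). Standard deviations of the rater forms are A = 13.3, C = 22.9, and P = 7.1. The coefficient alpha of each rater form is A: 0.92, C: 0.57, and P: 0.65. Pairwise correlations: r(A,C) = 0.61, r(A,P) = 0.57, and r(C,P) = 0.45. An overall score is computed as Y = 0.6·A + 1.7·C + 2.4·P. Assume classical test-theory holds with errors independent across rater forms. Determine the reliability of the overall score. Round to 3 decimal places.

0.747

Var(Y) = 0.6²·13.3² + 1.7²·22.9² + 2.4²·7.1² + 2·[1.02·13.3·22.9·0.61 + 1.44·13.3·7.1·0.57 + 4.08·22.9·7.1·0.45] = 1869.59 + 1131.05 = 3000.64.
With uncorrelated errors the cross-covariances are all true-score covariance, so they carry over unchanged; only the diagonal terms shrink to ρᵢσᵢ².
True-score variance = [0.6²·13.3²·0.92 + 1.7²·22.9²·0.57 + 2.4²·7.1²·0.65] + 1131.05 = 1111.18 + 1131.05 = 2242.24.
Reliability = 2242.24 / 3000.64 = 0.747.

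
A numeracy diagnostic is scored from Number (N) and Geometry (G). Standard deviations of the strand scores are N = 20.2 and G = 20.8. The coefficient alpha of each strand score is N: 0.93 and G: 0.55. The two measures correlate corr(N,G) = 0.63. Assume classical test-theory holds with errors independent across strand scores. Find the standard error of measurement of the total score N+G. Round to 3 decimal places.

14.942

Var(total) = 840.68 + 529.402 = 1370.08.
True-score variance = 617.429 + 529.402 = 1146.83, so reliability = 0.8371.
Error variance = 1370.08 − 1146.83 = 223.251; SEM = √223.251 = 14.942.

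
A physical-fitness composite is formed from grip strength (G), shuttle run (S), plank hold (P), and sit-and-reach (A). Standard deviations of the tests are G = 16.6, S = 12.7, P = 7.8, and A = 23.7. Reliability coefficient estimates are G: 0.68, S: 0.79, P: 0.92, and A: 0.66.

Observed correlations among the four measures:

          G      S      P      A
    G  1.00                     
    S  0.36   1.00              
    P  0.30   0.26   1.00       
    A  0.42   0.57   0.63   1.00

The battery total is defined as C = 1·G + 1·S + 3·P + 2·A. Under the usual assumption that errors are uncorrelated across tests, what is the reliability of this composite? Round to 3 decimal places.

0.857

Var(C) = 16.6² + 12.7² + 3²·7.8² + 2²·23.7² + 2·[16.6·12.7·0.36 + 3·16.6·7.8·0.30 + 2·16.6·23.7·0.42 + 3·12.7·7.8·0.26 + 2·12.7·23.7·0.57 + 6·7.8·23.7·0.63] = 3231.17 + 3284.13 = 6515.3.
Because errors are independent across components, Cov(Tᵢ,Tⱼ) = Cov(Xᵢ,Xⱼ); the off-diagonal part of the true-score variance is the same as above.
True-score variance = [16.6²·0.68 + 12.7²·0.79 + 3²·7.8²·0.92 + 2²·23.7²·0.66] + 3284.13 = 2301.42 + 3284.13 = 5585.55.
Reliability = 5585.55 / 6515.3 = 0.857.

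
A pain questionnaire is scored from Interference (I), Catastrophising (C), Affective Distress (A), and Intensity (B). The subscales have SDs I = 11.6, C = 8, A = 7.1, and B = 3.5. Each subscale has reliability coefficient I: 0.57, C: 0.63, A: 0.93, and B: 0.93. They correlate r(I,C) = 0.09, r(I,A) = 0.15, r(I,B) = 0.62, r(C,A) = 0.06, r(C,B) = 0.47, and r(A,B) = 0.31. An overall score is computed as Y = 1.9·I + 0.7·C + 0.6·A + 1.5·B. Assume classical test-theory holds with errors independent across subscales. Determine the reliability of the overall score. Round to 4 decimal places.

Var(Y) = 1.9²·11.6² + 0.7²·8² + 0.6²·7.1² + 1.5²·3.5² + 2·[1.33·11.6·8·0.09 + 1.14·11.6·7.1·0.15 + 2.85·11.6·3.5·0.62 + 0.42·8·7.1·0.06 + 1.05·8·3.5·0.47 + 0.9·7.1·3.5·0.31] = 562.832 + 238.229 = 801.061.
Under uncorrelated errors the observed covariances equal the true-score covariances, so only the own-variance terms attenuate.
True-score variance = [1.9²·11.6²·0.57 + 0.7²·8²·0.63 + 0.6²·7.1²·0.93 + 1.5²·3.5²·0.93] + 238.229 = 339.151 + 238.229 = 577.38.
Reliability = 577.38 / 801.061 = 0.7208.

0.7208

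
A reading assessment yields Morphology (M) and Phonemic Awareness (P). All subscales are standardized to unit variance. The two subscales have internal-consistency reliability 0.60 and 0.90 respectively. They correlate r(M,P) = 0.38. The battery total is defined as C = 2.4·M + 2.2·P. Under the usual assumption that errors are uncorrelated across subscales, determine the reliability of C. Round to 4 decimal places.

Var(C) = 2.4² + 2.2² + 2·[5.28·0.38] = 10.6 + 4.0128 = 14.6128.
Because errors are independent across components, Cov(Tᵢ,Tⱼ) = Cov(Xᵢ,Xⱼ); the off-diagonal part of the true-score variance is the same as above.
True-score variance = [2.4²·0.60 + 2.2²·0.90] + 4.0128 = 7.812 + 4.0128 = 11.8248.
Reliability = 11.8248 / 14.6128 = 0.8092.

0.8092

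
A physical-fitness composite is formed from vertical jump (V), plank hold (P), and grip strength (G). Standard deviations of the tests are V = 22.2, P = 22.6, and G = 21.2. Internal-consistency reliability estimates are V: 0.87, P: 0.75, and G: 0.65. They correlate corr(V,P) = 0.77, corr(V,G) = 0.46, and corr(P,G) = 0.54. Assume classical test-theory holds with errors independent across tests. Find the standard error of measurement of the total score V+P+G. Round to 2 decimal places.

18.68

Var(total) = 1453.04 + 1723.09 = 3176.13.
True-score variance = 1103.98 + 1723.09 = 2827.06, so reliability = 0.8901.
Error variance = 3176.13 − 2827.06 = 349.063; SEM = √349.063 = 18.68.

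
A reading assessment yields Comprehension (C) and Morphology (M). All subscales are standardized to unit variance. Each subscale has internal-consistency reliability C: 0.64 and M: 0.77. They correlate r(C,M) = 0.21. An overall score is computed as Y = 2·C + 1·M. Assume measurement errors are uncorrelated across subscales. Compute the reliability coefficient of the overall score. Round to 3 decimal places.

0.714

Var(Y) = 2² + 1 + 2·[2·0.21] = 5 + 0.84 = 5.84.
Because errors are independent across components, Cov(Tᵢ,Tⱼ) = Cov(Xᵢ,Xⱼ); the off-diagonal part of the true-score variance is the same as above.
True-score variance = [2²·0.64 + 0.77] + 0.84 = 3.33 + 0.84 = 4.17.
Reliability = 4.17 / 5.84 = 0.714.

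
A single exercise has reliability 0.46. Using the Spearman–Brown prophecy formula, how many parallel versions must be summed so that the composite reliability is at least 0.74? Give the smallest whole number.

4

k ≥ ρ*(1−ρ₁)/(ρ₁(1−ρ*)) = 0.74·0.54 / (0.46·0.26) = 3.341.
Smallest integer k = 4.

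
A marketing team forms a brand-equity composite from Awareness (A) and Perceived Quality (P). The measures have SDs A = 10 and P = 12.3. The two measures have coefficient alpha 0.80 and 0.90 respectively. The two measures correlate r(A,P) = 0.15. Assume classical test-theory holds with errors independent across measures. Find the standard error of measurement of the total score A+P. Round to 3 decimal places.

5.927

Var(total) = 251.29 + 36.9 = 288.19.
True-score variance = 216.161 + 36.9 = 253.061, so reliability = 0.8781.
Error variance = 288.19 − 253.061 = 35.129; SEM = √35.129 = 5.927.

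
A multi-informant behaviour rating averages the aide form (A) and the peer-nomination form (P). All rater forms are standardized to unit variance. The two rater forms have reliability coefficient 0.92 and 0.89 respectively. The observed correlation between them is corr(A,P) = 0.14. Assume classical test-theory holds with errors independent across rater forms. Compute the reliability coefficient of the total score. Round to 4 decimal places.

Var(A+P) = 2 + 2·[0.14] = 2 + 0.28 = 2.28.
Because errors are independent across components, Cov(Tᵢ,Tⱼ) = Cov(Xᵢ,Xⱼ); the off-diagonal part of the true-score variance is the same as above.
True-score variance = [0.92 + 0.89] + 0.28 = 1.81 + 0.28 = 2.09.
Reliability = 2.09 / 2.28 = 0.9167.

0.9167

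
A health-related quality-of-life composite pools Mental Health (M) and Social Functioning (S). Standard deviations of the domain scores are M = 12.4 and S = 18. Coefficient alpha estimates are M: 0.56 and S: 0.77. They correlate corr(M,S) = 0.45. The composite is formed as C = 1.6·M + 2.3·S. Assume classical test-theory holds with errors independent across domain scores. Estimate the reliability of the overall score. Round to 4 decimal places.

0.8007

Var(C) = 1.6²·12.4² + 2.3²·18² + 2·[3.68·12.4·18·0.45] = 2107.59 + 739.238 = 2846.82.
Under uncorrelated errors the observed covariances equal the true-score covariances, so only the own-variance terms attenuate.
True-score variance = [1.6²·12.4²·0.56 + 2.3²·18²·0.77] + 739.238 = 1540.18 + 739.238 = 2279.42.
Reliability = 2279.42 / 2846.82 = 0.8007.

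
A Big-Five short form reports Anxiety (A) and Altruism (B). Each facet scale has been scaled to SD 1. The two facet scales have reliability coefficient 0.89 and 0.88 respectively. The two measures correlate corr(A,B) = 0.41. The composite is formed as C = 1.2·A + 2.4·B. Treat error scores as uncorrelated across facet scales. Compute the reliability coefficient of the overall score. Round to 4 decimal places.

0.9111

Var(C) = 1.2² + 2.4² + 2·[2.88·0.41] = 7.2 + 2.3616 = 9.5616.
Because errors are independent across components, Cov(Tᵢ,Tⱼ) = Cov(Xᵢ,Xⱼ); the off-diagonal part of the true-score variance is the same as above.
True-score variance = [1.2²·0.89 + 2.4²·0.88] + 2.3616 = 6.3504 + 2.3616 = 8.712.
Reliability = 8.712 / 9.5616 = 0.9111.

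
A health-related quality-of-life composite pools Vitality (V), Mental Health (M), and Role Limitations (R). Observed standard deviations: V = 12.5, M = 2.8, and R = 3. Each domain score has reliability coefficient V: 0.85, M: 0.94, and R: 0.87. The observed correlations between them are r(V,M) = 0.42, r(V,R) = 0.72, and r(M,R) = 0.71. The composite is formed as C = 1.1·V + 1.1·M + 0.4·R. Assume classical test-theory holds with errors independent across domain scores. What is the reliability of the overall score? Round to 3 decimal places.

0.890

Var(C) = 1.1²·12.5² + 1.1²·2.8² + 0.4²·3² + 2·[1.21·12.5·2.8·0.42 + 0.44·12.5·3·0.72 + 0.44·2.8·3·0.71] = 199.989 + 64.5823 = 264.571.
Under uncorrelated errors the observed covariances equal the true-score covariances, so only the own-variance terms attenuate.
True-score variance = [1.1²·12.5²·0.85 + 1.1²·2.8²·0.94 + 0.4²·3²·0.87] + 64.5823 = 170.873 + 64.5823 = 235.455.
Reliability = 235.455 / 264.571 = 0.890.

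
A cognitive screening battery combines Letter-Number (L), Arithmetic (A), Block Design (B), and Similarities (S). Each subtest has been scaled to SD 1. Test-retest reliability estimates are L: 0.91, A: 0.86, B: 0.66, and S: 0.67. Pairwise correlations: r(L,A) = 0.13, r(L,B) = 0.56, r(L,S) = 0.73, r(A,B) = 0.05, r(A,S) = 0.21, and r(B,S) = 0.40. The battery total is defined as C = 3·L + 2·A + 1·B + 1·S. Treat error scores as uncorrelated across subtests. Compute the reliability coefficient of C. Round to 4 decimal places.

Var(C) = 3² + 2² + 1 + 1 + 2·[6·0.13 + 3·0.56 + 3·0.73 + 2·0.05 + 2·0.21 + 0.40] = 15 + 11.14 = 26.14.
Because errors are independent across components, Cov(Tᵢ,Tⱼ) = Cov(Xᵢ,Xⱼ); the off-diagonal part of the true-score variance is the same as above.
True-score variance = [3²·0.91 + 2²·0.86 + 0.66 + 0.67] + 11.14 = 12.96 + 11.14 = 24.1.
Reliability = 24.1 / 26.14 = 0.9220.

0.9220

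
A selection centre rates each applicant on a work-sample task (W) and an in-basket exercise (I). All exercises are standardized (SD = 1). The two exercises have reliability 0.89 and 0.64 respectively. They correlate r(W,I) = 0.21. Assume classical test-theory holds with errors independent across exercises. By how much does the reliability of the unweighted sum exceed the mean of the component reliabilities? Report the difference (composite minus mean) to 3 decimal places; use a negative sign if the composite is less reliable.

0.041

Var(sum) = 2 + 0.42 = 2.42; true-score variance = 1.53 + 0.42 = 1.95; composite reliability = 0.8058.
Mean component reliability = 0.7650.
Difference = 0.8058 − 0.7650 = 0.041.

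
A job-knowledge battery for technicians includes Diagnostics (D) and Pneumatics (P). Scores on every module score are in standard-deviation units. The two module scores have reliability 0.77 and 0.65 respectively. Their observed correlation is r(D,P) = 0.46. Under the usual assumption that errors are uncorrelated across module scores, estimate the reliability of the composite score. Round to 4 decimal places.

0.8014

Var(D+P) = 2 + 2·[0.46] = 2 + 0.92 = 2.92.
Because errors are independent across components, Cov(Tᵢ,Tⱼ) = Cov(Xᵢ,Xⱼ); the off-diagonal part of the true-score variance is the same as above.
True-score variance = [0.77 + 0.65] + 0.92 = 1.42 + 0.92 = 2.34.
Reliability = 2.34 / 2.92 = 0.8014.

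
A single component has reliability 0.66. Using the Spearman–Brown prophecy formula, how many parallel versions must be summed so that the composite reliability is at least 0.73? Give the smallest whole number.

2

k ≥ ρ*(1−ρ₁)/(ρ₁(1−ρ*)) = 0.73·0.34 / (0.66·0.27) = 1.393.
Smallest integer k = 2.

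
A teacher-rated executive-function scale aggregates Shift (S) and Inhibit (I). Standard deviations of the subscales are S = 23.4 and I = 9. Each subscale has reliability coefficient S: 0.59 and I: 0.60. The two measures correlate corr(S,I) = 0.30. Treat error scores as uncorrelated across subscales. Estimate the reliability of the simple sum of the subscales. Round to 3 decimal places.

Var(S+I) = 23.4² + 9² + 2·[23.4·9·0.30] = 628.56 + 126.36 = 754.92.
Under uncorrelated errors the observed covariances equal the true-score covariances, so only the own-variance terms attenuate.
True-score variance = [23.4²·0.59 + 9²·0.60] + 126.36 = 371.66 + 126.36 = 498.02.
Reliability = 498.02 / 754.92 = 0.660.

0.660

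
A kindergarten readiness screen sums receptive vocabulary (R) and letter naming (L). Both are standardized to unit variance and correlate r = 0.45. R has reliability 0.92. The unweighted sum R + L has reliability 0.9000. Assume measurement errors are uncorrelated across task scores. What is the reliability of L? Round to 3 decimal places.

Var(R+L) = 2 + 2·0.45 = 2.900.
True-score variance = ρ_R + ρ_L + 2·0.45, so 0.9000 = (0.92 + ρ_L + 0.90) / 2.900.
ρ_L = 0.9000·2.900 − 0.92 − 0.90 = 0.790.

0.790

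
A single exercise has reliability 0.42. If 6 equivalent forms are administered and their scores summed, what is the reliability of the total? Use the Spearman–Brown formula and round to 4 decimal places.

ρ_k = kρ / (1 + (k−1)ρ) = 6·0.42 / (1 + 5·0.42) = 2.520 / 3.100 = 0.8129.

0.8129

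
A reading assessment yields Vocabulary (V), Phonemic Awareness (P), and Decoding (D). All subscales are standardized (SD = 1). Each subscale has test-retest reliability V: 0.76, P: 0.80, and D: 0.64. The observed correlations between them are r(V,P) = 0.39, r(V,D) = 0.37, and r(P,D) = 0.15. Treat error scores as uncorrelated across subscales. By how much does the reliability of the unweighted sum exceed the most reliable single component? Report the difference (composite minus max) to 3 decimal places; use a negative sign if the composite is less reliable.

Var(sum) = 3 + 1.82 = 4.82; true-score variance = 2.2 + 1.82 = 4.02; composite reliability = 0.8340.
Max component reliability = 0.8000.
Difference = 0.8340 − 0.8000 = 0.034.

0.034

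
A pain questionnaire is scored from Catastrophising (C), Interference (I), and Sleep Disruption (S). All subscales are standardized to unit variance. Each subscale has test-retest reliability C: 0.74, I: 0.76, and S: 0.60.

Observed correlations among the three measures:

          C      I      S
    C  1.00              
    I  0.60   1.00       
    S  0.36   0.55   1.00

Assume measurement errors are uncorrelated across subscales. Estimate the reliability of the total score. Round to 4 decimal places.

Var(C+I+S) = 3 + 2·[0.60 + 0.36 + 0.55] = 3 + 3.02 = 6.02.
Under uncorrelated errors the observed covariances equal the true-score covariances, so only the own-variance terms attenuate.
True-score variance = [0.74 + 0.76 + 0.60] + 3.02 = 2.1 + 3.02 = 5.12.
Reliability = 5.12 / 6.02 = 0.8505.

0.8505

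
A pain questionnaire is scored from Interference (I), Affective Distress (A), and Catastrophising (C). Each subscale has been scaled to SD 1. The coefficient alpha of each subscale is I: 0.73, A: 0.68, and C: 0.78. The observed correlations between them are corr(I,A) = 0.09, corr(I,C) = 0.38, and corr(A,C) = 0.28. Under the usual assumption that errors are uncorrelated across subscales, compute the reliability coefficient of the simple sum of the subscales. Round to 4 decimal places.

Var(I+A+C) = 3 + 2·[0.09 + 0.38 + 0.28] = 3 + 1.5 = 4.5.
With uncorrelated errors the cross-covariances are all true-score covariance, so they carry over unchanged; only the diagonal terms shrink to ρᵢσᵢ².
True-score variance = [0.73 + 0.68 + 0.78] + 1.5 = 2.19 + 1.5 = 3.69.
Reliability = 3.69 / 4.5 = 0.8200.

0.8200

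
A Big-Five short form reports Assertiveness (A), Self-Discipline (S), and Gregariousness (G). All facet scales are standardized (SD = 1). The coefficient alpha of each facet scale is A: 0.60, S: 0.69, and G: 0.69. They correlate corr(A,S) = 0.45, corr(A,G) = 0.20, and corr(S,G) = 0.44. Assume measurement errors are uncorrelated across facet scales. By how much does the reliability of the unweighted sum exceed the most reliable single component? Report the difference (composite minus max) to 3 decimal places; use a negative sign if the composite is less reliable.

0.113

Var(sum) = 3 + 2.18 = 5.18; true-score variance = 1.98 + 2.18 = 4.16; composite reliability = 0.8031.
Max component reliability = 0.6900.
Difference = 0.8031 − 0.6900 = 0.113.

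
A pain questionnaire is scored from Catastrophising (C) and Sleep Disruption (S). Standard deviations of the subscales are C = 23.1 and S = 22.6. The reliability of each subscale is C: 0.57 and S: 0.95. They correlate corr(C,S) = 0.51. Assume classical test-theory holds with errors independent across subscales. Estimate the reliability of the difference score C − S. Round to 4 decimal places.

0.5018

Var(C−S) = 23.1² + 22.6² − 2·23.1·22.6·0.51 = 1044.37 − 532.501 = 511.869.
Because errors are independent across components, Cov(Tᵢ,Tⱼ) = Cov(Xᵢ,Xⱼ); the off-diagonal part of the true-score variance is the same as above.
True-score variance = [23.1²·0.57 + 22.6²·0.95] − 532.501 = 789.38 − 532.501 = 256.878.
Reliability = 256.878 / 511.869 = 0.5018.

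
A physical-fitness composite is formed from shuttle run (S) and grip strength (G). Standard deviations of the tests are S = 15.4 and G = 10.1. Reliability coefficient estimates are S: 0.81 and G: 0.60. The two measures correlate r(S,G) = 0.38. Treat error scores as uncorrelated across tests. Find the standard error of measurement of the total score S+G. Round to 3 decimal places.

Var(total) = 339.17 + 118.21 = 457.38.
True-score variance = 253.306 + 118.21 = 371.516, so reliability = 0.8123.
Error variance = 457.38 − 371.516 = 85.8644; SEM = √85.8644 = 9.266.

9.266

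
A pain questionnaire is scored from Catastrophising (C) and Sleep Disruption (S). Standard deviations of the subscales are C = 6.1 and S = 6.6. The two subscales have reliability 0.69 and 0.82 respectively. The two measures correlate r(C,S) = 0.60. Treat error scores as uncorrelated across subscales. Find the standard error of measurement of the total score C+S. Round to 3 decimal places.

Var(total) = 80.77 + 48.312 = 129.082.
True-score variance = 61.3941 + 48.312 = 109.706, so reliability = 0.8499.
Error variance = 129.082 − 109.706 = 19.3759; SEM = √19.3759 = 4.402.

4.402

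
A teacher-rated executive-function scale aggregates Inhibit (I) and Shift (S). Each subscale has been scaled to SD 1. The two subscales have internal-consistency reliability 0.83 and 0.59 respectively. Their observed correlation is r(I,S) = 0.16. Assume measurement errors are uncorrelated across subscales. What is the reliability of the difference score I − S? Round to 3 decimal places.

Var(I−S) = 1 + 1 − 2·0.16 = 2 − 0.32 = 1.68.
With uncorrelated errors the cross-covariances are all true-score covariance, so they carry over unchanged; only the diagonal terms shrink to ρᵢσᵢ².
True-score variance = [0.83 + 0.59] − 0.32 = 1.42 − 0.32 = 1.1.
Reliability = 1.1 / 1.68 = 0.655.

0.655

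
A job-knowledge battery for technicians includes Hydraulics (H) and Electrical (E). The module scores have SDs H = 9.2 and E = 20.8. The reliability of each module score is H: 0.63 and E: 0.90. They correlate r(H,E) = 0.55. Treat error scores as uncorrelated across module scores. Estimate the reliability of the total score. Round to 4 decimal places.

Var(H+E) = 9.2² + 20.8² + 2·[9.2·20.8·0.55] = 517.28 + 210.496 = 727.776.
Under uncorrelated errors the observed covariances equal the true-score covariances, so only the own-variance terms attenuate.
True-score variance = [9.2²·0.63 + 20.8²·0.90] + 210.496 = 442.699 + 210.496 = 653.195.
Reliability = 653.195 / 727.776 = 0.8975.

0.8975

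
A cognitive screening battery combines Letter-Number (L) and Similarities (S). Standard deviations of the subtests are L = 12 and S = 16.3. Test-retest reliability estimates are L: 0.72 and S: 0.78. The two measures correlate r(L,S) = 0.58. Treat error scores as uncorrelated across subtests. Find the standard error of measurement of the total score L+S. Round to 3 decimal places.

Var(total) = 409.69 + 226.896 = 636.586.
True-score variance = 310.918 + 226.896 = 537.814, so reliability = 0.8448.
Error variance = 636.586 − 537.814 = 98.7718; SEM = √98.7718 = 9.938.

9.938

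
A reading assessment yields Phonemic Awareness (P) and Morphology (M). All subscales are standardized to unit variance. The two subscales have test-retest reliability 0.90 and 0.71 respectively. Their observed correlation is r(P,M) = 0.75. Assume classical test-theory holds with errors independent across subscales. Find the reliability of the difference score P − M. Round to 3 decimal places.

Var(P−M) = 1 + 1 − 2·0.75 = 2 − 1.5 = 0.5.
With uncorrelated errors the cross-covariances are all true-score covariance, so they carry over unchanged; only the diagonal terms shrink to ρᵢσᵢ².
True-score variance = [0.90 + 0.71] − 1.5 = 1.61 − 1.5 = 0.11.
Reliability = 0.11 / 0.5 = 0.220.

0.220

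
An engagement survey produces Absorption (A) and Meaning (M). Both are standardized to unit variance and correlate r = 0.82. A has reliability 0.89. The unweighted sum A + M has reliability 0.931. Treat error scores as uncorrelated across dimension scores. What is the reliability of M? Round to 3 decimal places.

0.859

Var(A+M) = 2 + 2·0.82 = 3.640.
True-score variance = ρ_A + ρ_M + 2·0.82, so 0.931 = (0.89 + ρ_M + 1.64) / 3.640.
ρ_M = 0.931·3.640 − 0.89 − 1.64 = 0.859.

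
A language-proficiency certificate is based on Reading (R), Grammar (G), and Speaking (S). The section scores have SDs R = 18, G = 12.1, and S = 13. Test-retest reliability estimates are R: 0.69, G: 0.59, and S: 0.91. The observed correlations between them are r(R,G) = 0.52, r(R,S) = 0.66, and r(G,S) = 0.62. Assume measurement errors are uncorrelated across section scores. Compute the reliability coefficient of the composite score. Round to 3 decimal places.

0.872

Var(R+G+S) = 18² + 12.1² + 13² + 2·[18·12.1·0.52 + 18·13·0.66 + 12.1·13·0.62] = 639.41 + 730.444 = 1369.85.
Under uncorrelated errors the observed covariances equal the true-score covariances, so only the own-variance terms attenuate.
True-score variance = [18²·0.69 + 12.1²·0.59 + 13²·0.91] + 730.444 = 463.732 + 730.444 = 1194.18.
Reliability = 1194.18 / 1369.85 = 0.872.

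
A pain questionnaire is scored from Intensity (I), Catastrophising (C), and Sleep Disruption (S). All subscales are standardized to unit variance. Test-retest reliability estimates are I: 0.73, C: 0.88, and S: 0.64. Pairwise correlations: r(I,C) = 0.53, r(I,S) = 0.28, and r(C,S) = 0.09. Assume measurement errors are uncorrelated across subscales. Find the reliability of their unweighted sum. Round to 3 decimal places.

Var(I+C+S) = 3 + 2·[0.53 + 0.28 + 0.09] = 3 + 1.8 = 4.8.
Under uncorrelated errors the observed covariances equal the true-score covariances, so only the own-variance terms attenuate.
True-score variance = [0.73 + 0.88 + 0.64] + 1.8 = 2.25 + 1.8 = 4.05.
Reliability = 4.05 / 4.8 = 0.844.

0.844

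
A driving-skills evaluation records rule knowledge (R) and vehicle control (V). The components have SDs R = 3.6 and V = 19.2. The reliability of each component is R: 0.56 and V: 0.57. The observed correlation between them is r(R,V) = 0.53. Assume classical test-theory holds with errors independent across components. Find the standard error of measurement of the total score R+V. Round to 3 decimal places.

Var(total) = 381.6 + 73.2672 = 454.867.
True-score variance = 217.382 + 73.2672 = 290.65, so reliability = 0.6390.
Error variance = 454.867 − 290.65 = 164.218; SEM = √164.218 = 12.815.

12.815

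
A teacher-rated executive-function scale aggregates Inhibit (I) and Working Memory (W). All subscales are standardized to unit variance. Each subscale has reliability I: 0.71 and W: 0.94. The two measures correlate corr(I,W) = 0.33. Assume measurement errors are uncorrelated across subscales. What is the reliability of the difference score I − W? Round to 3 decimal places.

Var(I−W) = 1 + 1 − 2·0.33 = 2 − 0.66 = 1.34.
Because errors are independent across components, Cov(Tᵢ,Tⱼ) = Cov(Xᵢ,Xⱼ); the off-diagonal part of the true-score variance is the same as above.
True-score variance = [0.71 + 0.94] − 0.66 = 1.65 − 0.66 = 0.99.
Reliability = 0.99 / 1.34 = 0.739.

0.739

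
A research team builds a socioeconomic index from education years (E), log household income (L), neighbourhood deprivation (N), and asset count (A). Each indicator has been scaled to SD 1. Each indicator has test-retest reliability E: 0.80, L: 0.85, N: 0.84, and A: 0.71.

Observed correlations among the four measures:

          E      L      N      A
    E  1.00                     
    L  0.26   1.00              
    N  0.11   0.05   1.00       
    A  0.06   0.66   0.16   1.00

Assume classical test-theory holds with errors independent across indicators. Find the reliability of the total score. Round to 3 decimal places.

Var(E+L+N+A) = 4 + 2·[0.26 + 0.11 + 0.06 + 0.05 + 0.66 + 0.16] = 4 + 2.6 = 6.6.
Because errors are independent across components, Cov(Tᵢ,Tⱼ) = Cov(Xᵢ,Xⱼ); the off-diagonal part of the true-score variance is the same as above.
True-score variance = [0.80 + 0.85 + 0.84 + 0.71] + 2.6 = 3.2 + 2.6 = 5.8.
Reliability = 5.8 / 6.6 = 0.879.

0.879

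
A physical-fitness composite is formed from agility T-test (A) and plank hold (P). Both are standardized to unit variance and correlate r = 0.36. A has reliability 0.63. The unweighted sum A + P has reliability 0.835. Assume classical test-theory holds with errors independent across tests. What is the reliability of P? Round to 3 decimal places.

Var(A+P) = 2 + 2·0.36 = 2.720.
True-score variance = ρ_A + ρ_P + 2·0.36, so 0.835 = (0.63 + ρ_P + 0.72) / 2.720.
ρ_P = 0.835·2.720 − 0.63 − 0.72 = 0.921.

0.921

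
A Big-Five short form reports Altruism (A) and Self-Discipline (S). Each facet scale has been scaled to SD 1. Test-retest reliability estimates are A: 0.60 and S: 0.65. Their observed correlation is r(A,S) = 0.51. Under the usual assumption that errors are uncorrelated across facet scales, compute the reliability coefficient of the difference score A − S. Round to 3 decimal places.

0.235

Var(A−S) = 1 + 1 − 2·0.51 = 2 − 1.02 = 0.98.
With uncorrelated errors the cross-covariances are all true-score covariance, so they carry over unchanged; only the diagonal terms shrink to ρᵢσᵢ².
True-score variance = [0.60 + 0.65] − 1.02 = 1.25 − 1.02 = 0.23.
Reliability = 0.23 / 0.98 = 0.235.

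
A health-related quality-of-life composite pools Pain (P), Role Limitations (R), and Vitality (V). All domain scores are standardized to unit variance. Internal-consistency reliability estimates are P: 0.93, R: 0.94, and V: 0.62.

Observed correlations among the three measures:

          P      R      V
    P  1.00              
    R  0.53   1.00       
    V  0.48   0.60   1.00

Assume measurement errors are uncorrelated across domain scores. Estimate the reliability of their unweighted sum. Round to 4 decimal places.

0.9180

Var(P+R+V) = 3 + 2·[0.53 + 0.48 + 0.60] = 3 + 3.22 = 6.22.
With uncorrelated errors the cross-covariances are all true-score covariance, so they carry over unchanged; only the diagonal terms shrink to ρᵢσᵢ².
True-score variance = [0.93 + 0.94 + 0.62] + 3.22 = 2.49 + 3.22 = 5.71.
Reliability = 5.71 / 6.22 = 0.9180.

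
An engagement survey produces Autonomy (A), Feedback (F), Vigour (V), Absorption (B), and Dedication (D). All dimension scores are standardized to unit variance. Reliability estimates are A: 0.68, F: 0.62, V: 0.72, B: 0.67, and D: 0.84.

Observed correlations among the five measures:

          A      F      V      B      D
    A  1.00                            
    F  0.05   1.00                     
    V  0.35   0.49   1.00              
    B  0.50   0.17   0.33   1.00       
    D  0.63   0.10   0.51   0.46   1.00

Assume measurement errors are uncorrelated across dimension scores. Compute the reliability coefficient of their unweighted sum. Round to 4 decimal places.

Var(A+F+V+B+D) = 5 + 2·[0.05 + 0.35 + 0.50 + 0.63 + 0.49 + 0.17 + 0.10 + 0.33 + 0.51 + 0.46] = 5 + 7.18 = 12.18.
Because errors are independent across components, Cov(Tᵢ,Tⱼ) = Cov(Xᵢ,Xⱼ); the off-diagonal part of the true-score variance is the same as above.
True-score variance = [0.68 + 0.62 + 0.72 + 0.67 + 0.84] + 7.18 = 3.53 + 7.18 = 10.71.
Reliability = 10.71 / 12.18 = 0.8793.

0.8793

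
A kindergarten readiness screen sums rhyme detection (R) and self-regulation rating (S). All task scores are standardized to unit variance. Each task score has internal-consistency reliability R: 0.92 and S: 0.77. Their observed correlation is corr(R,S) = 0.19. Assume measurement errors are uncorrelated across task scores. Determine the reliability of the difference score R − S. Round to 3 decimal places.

Var(R−S) = 1 + 1 − 2·0.19 = 2 − 0.38 = 1.62.
Under uncorrelated errors the observed covariances equal the true-score covariances, so only the own-variance terms attenuate.
True-score variance = [0.92 + 0.77] − 0.38 = 1.69 − 0.38 = 1.31.
Reliability = 1.31 / 1.62 = 0.809.

0.809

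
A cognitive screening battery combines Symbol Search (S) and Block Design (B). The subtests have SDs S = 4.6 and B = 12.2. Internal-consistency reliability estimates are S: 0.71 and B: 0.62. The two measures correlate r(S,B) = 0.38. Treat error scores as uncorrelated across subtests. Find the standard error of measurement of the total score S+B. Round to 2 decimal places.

7.92

Var(total) = 170 + 42.6512 = 212.651.
True-score variance = 107.304 + 42.6512 = 149.956, so reliability = 0.7052.
Error variance = 212.651 − 149.956 = 62.6956; SEM = √62.6956 = 7.92.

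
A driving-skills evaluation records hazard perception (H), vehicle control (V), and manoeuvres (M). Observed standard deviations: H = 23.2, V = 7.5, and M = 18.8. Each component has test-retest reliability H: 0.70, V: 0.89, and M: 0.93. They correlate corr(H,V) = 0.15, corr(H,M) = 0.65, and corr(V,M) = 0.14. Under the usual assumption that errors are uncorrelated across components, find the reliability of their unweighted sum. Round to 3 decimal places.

Var(H+V+M) = 23.2² + 7.5² + 18.8² + 2·[23.2·7.5·0.15 + 23.2·18.8·0.65 + 7.5·18.8·0.14] = 947.93 + 658.688 = 1606.62.
With uncorrelated errors the cross-covariances are all true-score covariance, so they carry over unchanged; only the diagonal terms shrink to ρᵢσᵢ².
True-score variance = [23.2²·0.70 + 7.5²·0.89 + 18.8²·0.93] + 658.688 = 755.53 + 658.688 = 1414.22.
Reliability = 1414.22 / 1606.62 = 0.880.

0.880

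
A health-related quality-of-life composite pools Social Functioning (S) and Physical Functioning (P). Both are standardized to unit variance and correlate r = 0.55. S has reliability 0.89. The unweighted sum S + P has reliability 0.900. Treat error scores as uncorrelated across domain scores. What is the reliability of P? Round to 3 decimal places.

Var(S+P) = 2 + 2·0.55 = 3.100.
True-score variance = ρ_S + ρ_P + 2·0.55, so 0.900 = (0.89 + ρ_P + 1.10) / 3.100.
ρ_P = 0.900·3.100 − 0.89 − 1.10 = 0.800.

0.800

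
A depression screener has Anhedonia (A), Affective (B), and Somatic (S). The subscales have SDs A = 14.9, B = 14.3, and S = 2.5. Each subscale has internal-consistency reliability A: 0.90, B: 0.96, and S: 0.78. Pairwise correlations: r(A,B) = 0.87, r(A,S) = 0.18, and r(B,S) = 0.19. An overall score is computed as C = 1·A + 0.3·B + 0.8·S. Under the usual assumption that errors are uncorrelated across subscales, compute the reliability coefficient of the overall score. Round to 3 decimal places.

Var(C) = 14.9² + 0.3²·14.3² + 0.8²·2.5² + 2·[0.3·14.9·14.3·0.87 + 0.8·14.9·2.5·0.18 + 0.24·14.3·2.5·0.19] = 244.414 + 125.211 = 369.625.
Because errors are independent across components, Cov(Tᵢ,Tⱼ) = Cov(Xᵢ,Xⱼ); the off-diagonal part of the true-score variance is the same as above.
True-score variance = [14.9²·0.90 + 0.3²·14.3²·0.96 + 0.8²·2.5²·0.78] + 125.211 = 220.597 + 125.211 = 345.808.
Reliability = 345.808 / 369.625 = 0.936.

0.936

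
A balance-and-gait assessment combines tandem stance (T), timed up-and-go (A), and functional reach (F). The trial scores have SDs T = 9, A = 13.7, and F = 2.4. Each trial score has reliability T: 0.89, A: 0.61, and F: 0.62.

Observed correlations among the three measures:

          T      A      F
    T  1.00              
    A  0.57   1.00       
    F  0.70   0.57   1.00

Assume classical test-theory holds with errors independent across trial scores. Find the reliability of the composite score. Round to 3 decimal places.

Var(T+A+F) = 9² + 13.7² + 2.4² + 2·[9·13.7·0.57 + 9·2.4·0.70 + 13.7·2.4·0.57] = 274.45 + 208.285 = 482.735.
Under uncorrelated errors the observed covariances equal the true-score covariances, so only the own-variance terms attenuate.
True-score variance = [9²·0.89 + 13.7²·0.61 + 2.4²·0.62] + 208.285 = 190.152 + 208.285 = 398.437.
Reliability = 398.437 / 482.735 = 0.825.

0.825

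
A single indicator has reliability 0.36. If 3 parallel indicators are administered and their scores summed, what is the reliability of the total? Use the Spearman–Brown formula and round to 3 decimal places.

ρ_k = kρ / (1 + (k−1)ρ) = 3·0.36 / (1 + 2·0.36) = 1.080 / 1.720 = 0.628.

0.628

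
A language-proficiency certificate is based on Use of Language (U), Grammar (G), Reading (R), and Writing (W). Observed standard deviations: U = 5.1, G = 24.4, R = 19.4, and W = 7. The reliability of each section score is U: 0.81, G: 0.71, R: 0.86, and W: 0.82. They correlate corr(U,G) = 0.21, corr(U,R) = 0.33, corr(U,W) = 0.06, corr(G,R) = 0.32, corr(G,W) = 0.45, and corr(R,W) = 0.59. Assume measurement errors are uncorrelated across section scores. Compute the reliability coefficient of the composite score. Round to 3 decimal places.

0.866

Var(U+G+R+W) = 5.1² + 24.4² + 19.4² + 7² + 2·[5.1·24.4·0.21 + 5.1·19.4·0.33 + 5.1·7·0.06 + 24.4·19.4·0.32 + 24.4·7·0.45 + 19.4·7·0.59] = 1046.73 + 738.764 = 1785.49.
Under uncorrelated errors the observed covariances equal the true-score covariances, so only the own-variance terms attenuate.
True-score variance = [5.1²·0.81 + 24.4²·0.71 + 19.4²·0.86 + 7²·0.82] + 738.764 = 807.623 + 738.764 = 1546.39.
Reliability = 1546.39 / 1785.49 = 0.866.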